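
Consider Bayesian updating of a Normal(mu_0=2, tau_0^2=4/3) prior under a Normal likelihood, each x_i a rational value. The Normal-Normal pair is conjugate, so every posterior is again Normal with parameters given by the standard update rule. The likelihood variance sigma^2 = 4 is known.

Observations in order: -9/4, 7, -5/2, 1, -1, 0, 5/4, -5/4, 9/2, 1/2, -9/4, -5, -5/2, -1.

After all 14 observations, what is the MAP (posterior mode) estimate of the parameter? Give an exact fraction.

5/34

obs 1: x=-9/4 → posterior Normal(15/16, 1)
obs 2: x=7 → posterior Normal(43/20, 4/5)
obs 3: x=-5/2 → posterior Normal(11/8, 2/3)
obs 4: x=1 → posterior Normal(37/28, 4/7)
obs 5: x=-1 → posterior Normal(33/32, 1/2)
obs 6: x=0 → posterior Normal(11/12, 4/9)
obs 7: x=5/4 → posterior Normal(19/20, 2/5)
obs 8: x=-5/4 → posterior Normal(3/4, 4/11)
obs 9: x=9/2 → posterior Normal(17/16, 1/3)
obs 10: x=1/2 → posterior Normal(53/52, 4/13)
obs 11: x=-9/4 → posterior Normal(11/14, 2/7)
obs 12: x=-5 → posterior Normal(2/5, 4/15)
obs 13: x=-5/2 → posterior Normal(7/32, 1/4)
obs 14: x=-1 → posterior Normal(5/34, 4/17)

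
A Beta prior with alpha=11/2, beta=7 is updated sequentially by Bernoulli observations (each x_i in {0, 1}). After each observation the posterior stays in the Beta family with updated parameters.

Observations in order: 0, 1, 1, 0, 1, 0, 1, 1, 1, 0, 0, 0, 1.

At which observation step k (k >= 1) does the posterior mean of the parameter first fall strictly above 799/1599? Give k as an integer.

obs 1: x=0 → posterior Beta(11/2, 8)
obs 2: x=1 → posterior Beta(13/2, 8)
obs 3: x=1 → posterior Beta(15/2, 8)
obs 4: x=0 → posterior Beta(15/2, 9)
obs 5: x=1 → posterior Beta(17/2, 9)
obs 6: x=0 → posterior Beta(17/2, 10)
obs 7: x=1 → posterior Beta(19/2, 10)
obs 8: x=1 → posterior Beta(21/2, 10)
obs 9: x=1 → posterior Beta(23/2, 10)
obs 10: x=0 → posterior Beta(23/2, 11)
obs 11: x=0 → posterior Beta(23/2, 12)
obs 12: x=0 → posterior Beta(23/2, 13)
obs 13: x=1 → posterior Beta(25/2, 13)

k = 8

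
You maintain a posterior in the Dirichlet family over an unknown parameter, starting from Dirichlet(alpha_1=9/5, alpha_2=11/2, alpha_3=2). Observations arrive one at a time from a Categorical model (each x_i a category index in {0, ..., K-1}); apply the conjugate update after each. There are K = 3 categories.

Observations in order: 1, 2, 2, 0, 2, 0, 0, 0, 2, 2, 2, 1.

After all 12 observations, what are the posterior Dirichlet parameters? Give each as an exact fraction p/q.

alpha_1=29/5, alpha_2=15/2, alpha_3=8

obs 1: x=1 → posterior Dirichlet(9/5, 13/2, 2)
obs 2: x=2 → posterior Dirichlet(9/5, 13/2, 3)
obs 3: x=2 → posterior Dirichlet(9/5, 13/2, 4)
obs 4: x=0 → posterior Dirichlet(14/5, 13/2, 4)
obs 5: x=2 → posterior Dirichlet(14/5, 13/2, 5)
obs 6: x=0 → posterior Dirichlet(19/5, 13/2, 5)
obs 7: x=0 → posterior Dirichlet(24/5, 13/2, 5)
obs 8: x=0 → posterior Dirichlet(29/5, 13/2, 5)
obs 9: x=2 → posterior Dirichlet(29/5, 13/2, 6)
obs 10: x=2 → posterior Dirichlet(29/5, 13/2, 7)
obs 11: x=2 → posterior Dirichlet(29/5, 13/2, 8)
obs 12: x=1 → posterior Dirichlet(29/5, 15/2, 8)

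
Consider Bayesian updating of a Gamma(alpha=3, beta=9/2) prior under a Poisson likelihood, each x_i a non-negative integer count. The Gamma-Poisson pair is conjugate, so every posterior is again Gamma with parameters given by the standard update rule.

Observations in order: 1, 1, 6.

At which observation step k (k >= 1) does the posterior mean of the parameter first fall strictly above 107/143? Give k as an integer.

obs 1: x=1 → posterior Gamma(4, 11/2)
obs 2: x=1 → posterior Gamma(5, 13/2)
obs 3: x=6 → posterior Gamma(11, 15/2)

k = 2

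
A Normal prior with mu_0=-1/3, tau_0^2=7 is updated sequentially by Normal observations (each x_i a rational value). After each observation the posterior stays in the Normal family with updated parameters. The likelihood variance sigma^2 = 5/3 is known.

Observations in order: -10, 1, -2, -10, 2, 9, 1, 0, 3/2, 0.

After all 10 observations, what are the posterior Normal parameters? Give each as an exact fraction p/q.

mu_0=-191/258, tau_0^2=7/43

obs 1: x=-10 → posterior Normal(-635/78, 35/26)
obs 2: x=1 → posterior Normal(-572/141, 35/47)
obs 3: x=-2 → posterior Normal(-349/102, 35/68)
obs 4: x=-10 → posterior Normal(-1328/267, 35/89)
obs 5: x=2 → posterior Normal(-601/165, 7/22)
obs 6: x=9 → posterior Normal(-635/393, 35/131)
obs 7: x=1 → posterior Normal(-143/114, 35/152)
obs 8: x=0 → posterior Normal(-572/519, 35/173)
obs 9: x=3/2 → posterior Normal(-955/1164, 35/194)
obs 10: x=0 → posterior Normal(-191/258, 7/43)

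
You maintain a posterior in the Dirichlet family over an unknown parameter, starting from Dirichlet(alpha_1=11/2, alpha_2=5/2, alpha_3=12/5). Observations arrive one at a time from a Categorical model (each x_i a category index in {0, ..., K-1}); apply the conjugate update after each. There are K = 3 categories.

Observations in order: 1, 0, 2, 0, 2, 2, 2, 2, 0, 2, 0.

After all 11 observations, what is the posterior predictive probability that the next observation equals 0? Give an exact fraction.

obs 1: x=1 → posterior Dirichlet(11/2, 7/2, 12/5)
obs 2: x=0 → posterior Dirichlet(13/2, 7/2, 12/5)
obs 3: x=2 → posterior Dirichlet(13/2, 7/2, 17/5)
obs 4: x=0 → posterior Dirichlet(15/2, 7/2, 17/5)
obs 5: x=2 → posterior Dirichlet(15/2, 7/2, 22/5)
obs 6: x=2 → posterior Dirichlet(15/2, 7/2, 27/5)
obs 7: x=2 → posterior Dirichlet(15/2, 7/2, 32/5)
obs 8: x=2 → posterior Dirichlet(15/2, 7/2, 37/5)
obs 9: x=0 → posterior Dirichlet(17/2, 7/2, 37/5)
obs 10: x=2 → posterior Dirichlet(17/2, 7/2, 42/5)
obs 11: x=0 → posterior Dirichlet(19/2, 7/2, 42/5)

95/214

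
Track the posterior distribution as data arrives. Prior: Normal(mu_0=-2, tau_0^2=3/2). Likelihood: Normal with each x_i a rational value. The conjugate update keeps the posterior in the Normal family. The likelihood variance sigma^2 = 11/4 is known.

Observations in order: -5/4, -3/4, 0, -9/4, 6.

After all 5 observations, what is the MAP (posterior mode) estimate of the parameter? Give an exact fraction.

-23/82

obs 1: x=-5/4 → posterior Normal(-59/34, 33/34)
obs 2: x=-3/4 → posterior Normal(-34/23, 33/46)
obs 3: x=0 → posterior Normal(-34/29, 33/58)
obs 4: x=-9/4 → posterior Normal(-19/14, 33/70)
obs 5: x=6 → posterior Normal(-23/82, 33/82)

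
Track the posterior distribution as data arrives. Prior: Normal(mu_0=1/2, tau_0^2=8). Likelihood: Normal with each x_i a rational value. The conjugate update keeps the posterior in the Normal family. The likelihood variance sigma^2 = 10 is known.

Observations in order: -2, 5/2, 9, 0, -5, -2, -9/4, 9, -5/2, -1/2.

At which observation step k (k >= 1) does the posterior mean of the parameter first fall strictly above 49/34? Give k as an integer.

obs 1: x=-2 → posterior Normal(-11/18, 40/9)
obs 2: x=5/2 → posterior Normal(9/26, 40/13)
obs 3: x=9 → posterior Normal(81/34, 40/17)
obs 4: x=0 → posterior Normal(27/14, 40/21)
obs 5: x=-5 → posterior Normal(41/50, 8/5)
obs 6: x=-2 → posterior Normal(25/58, 40/29)
obs 7: x=-9/4 → posterior Normal(7/66, 40/33)
obs 8: x=9 → posterior Normal(79/74, 40/37)
obs 9: x=-5/2 → posterior Normal(59/82, 40/41)
obs 10: x=-1/2 → posterior Normal(11/18, 8/9)

k = 3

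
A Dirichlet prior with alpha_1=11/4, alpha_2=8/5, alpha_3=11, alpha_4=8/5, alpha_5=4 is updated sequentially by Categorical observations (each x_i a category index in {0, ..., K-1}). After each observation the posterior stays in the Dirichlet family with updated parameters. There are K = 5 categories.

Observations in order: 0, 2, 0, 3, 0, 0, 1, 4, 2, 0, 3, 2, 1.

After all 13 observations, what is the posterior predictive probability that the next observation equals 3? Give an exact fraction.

obs 1: x=0 → posterior Dirichlet(15/4, 8/5, 11, 8/5, 4)
obs 2: x=2 → posterior Dirichlet(15/4, 8/5, 12, 8/5, 4)
obs 3: x=0 → posterior Dirichlet(19/4, 8/5, 12, 8/5, 4)
obs 4: x=3 → posterior Dirichlet(19/4, 8/5, 12, 13/5, 4)
obs 5: x=0 → posterior Dirichlet(23/4, 8/5, 12, 13/5, 4)
obs 6: x=0 → posterior Dirichlet(27/4, 8/5, 12, 13/5, 4)
obs 7: x=1 → posterior Dirichlet(27/4, 13/5, 12, 13/5, 4)
obs 8: x=4 → posterior Dirichlet(27/4, 13/5, 12, 13/5, 5)
obs 9: x=2 → posterior Dirichlet(27/4, 13/5, 13, 13/5, 5)
obs 10: x=0 → posterior Dirichlet(31/4, 13/5, 13, 13/5, 5)
obs 11: x=3 → posterior Dirichlet(31/4, 13/5, 13, 18/5, 5)
obs 12: x=2 → posterior Dirichlet(31/4, 13/5, 14, 18/5, 5)
obs 13: x=1 → posterior Dirichlet(31/4, 18/5, 14, 18/5, 5)

72/679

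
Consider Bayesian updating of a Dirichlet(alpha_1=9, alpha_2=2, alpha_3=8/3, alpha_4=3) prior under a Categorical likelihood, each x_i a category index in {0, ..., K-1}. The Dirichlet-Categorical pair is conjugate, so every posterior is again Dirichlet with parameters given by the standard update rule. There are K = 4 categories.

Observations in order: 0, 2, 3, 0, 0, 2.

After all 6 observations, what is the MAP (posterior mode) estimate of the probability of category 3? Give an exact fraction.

obs 1: x=0 → posterior Dirichlet(10, 2, 8/3, 3)
obs 2: x=2 → posterior Dirichlet(10, 2, 11/3, 3)
obs 3: x=3 → posterior Dirichlet(10, 2, 11/3, 4)
obs 4: x=0 → posterior Dirichlet(11, 2, 11/3, 4)
obs 5: x=0 → posterior Dirichlet(12, 2, 11/3, 4)
obs 6: x=2 → posterior Dirichlet(12, 2, 14/3, 4)

9/56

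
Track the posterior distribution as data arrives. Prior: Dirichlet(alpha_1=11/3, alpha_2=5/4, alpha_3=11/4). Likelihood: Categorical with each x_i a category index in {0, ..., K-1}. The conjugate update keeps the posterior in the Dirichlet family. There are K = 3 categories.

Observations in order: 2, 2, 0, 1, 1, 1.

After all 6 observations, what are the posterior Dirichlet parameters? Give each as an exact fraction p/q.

obs 1: x=2 → posterior Dirichlet(11/3, 5/4, 15/4)
obs 2: x=2 → posterior Dirichlet(11/3, 5/4, 19/4)
obs 3: x=0 → posterior Dirichlet(14/3, 5/4, 19/4)
obs 4: x=1 → posterior Dirichlet(14/3, 9/4, 19/4)
obs 5: x=1 → posterior Dirichlet(14/3, 13/4, 19/4)
obs 6: x=1 → posterior Dirichlet(14/3, 17/4, 19/4)

alpha_1=14/3, alpha_2=17/4, alpha_3=19/4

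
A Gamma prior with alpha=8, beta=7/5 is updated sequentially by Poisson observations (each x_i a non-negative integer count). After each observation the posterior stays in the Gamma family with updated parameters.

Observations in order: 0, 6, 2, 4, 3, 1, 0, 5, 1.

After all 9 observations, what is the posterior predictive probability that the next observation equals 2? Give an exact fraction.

obs 1: x=0 → posterior Gamma(8, 12/5)
obs 2: x=6 → posterior Gamma(14, 17/5)
obs 3: x=2 → posterior Gamma(16, 22/5)
obs 4: x=4 → posterior Gamma(20, 27/5)
obs 5: x=3 → posterior Gamma(23, 32/5)
obs 6: x=1 → posterior Gamma(24, 37/5)
obs 7: x=0 → posterior Gamma(24, 42/5)
obs 8: x=5 → posterior Gamma(29, 47/5)
obs 9: x=1 → posterior Gamma(30, 52/5)

11705016113218581228545070329250368710824983231725568000/51389468596995326009603582735322802112229192837297482667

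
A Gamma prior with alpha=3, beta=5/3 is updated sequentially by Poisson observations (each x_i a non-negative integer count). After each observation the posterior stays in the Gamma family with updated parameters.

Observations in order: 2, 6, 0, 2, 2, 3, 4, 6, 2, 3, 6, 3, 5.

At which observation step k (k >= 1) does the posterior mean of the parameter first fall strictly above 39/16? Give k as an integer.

obs 1: x=2 → posterior Gamma(5, 8/3)
obs 2: x=6 → posterior Gamma(11, 11/3)
obs 3: x=0 → posterior Gamma(11, 14/3)
obs 4: x=2 → posterior Gamma(13, 17/3)
obs 5: x=2 → posterior Gamma(15, 20/3)
obs 6: x=3 → posterior Gamma(18, 23/3)
obs 7: x=4 → posterior Gamma(22, 26/3)
obs 8: x=6 → posterior Gamma(28, 29/3)
obs 9: x=2 → posterior Gamma(30, 32/3)
obs 10: x=3 → posterior Gamma(33, 35/3)
obs 11: x=6 → posterior Gamma(39, 38/3)
obs 12: x=3 → posterior Gamma(42, 41/3)
obs 13: x=5 → posterior Gamma(47, 44/3)

k = 2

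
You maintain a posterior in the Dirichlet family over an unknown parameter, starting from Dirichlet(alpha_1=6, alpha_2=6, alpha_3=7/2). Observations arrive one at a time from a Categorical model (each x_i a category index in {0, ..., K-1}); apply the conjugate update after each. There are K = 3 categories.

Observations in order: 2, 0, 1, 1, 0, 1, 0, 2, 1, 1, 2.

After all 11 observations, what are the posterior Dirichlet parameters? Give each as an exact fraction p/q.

alpha_1=9, alpha_2=11, alpha_3=13/2

obs 1: x=2 → posterior Dirichlet(6, 6, 9/2)
obs 2: x=0 → posterior Dirichlet(7, 6, 9/2)
obs 3: x=1 → posterior Dirichlet(7, 7, 9/2)
obs 4: x=1 → posterior Dirichlet(7, 8, 9/2)
obs 5: x=0 → posterior Dirichlet(8, 8, 9/2)
obs 6: x=1 → posterior Dirichlet(8, 9, 9/2)
obs 7: x=0 → posterior Dirichlet(9, 9, 9/2)
obs 8: x=2 → posterior Dirichlet(9, 9, 11/2)
obs 9: x=1 → posterior Dirichlet(9, 10, 11/2)
obs 10: x=1 → posterior Dirichlet(9, 11, 11/2)
obs 11: x=2 → posterior Dirichlet(9, 11, 13/2)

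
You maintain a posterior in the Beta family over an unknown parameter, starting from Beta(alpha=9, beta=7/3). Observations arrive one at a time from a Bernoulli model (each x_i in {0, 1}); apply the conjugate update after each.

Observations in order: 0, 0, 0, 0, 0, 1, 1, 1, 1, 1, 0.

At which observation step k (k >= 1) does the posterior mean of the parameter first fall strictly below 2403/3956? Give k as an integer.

obs 1: x=0 → posterior Beta(9, 10/3)
obs 2: x=0 → posterior Beta(9, 13/3)
obs 3: x=0 → posterior Beta(9, 16/3)
obs 4: x=0 → posterior Beta(9, 19/3)
obs 5: x=0 → posterior Beta(9, 22/3)
obs 6: x=1 → posterior Beta(10, 22/3)
obs 7: x=1 → posterior Beta(11, 22/3)
obs 8: x=1 → posterior Beta(12, 22/3)
obs 9: x=1 → posterior Beta(13, 22/3)
obs 10: x=1 → posterior Beta(14, 22/3)
obs 11: x=0 → posterior Beta(14, 25/3)

k = 4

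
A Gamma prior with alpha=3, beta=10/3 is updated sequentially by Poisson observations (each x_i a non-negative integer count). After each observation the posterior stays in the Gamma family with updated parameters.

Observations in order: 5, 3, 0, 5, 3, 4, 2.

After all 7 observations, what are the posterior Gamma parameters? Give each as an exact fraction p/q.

obs 1: x=5 → posterior Gamma(8, 13/3)
obs 2: x=3 → posterior Gamma(11, 16/3)
obs 3: x=0 → posterior Gamma(11, 19/3)
obs 4: x=5 → posterior Gamma(16, 22/3)
obs 5: x=3 → posterior Gamma(19, 25/3)
obs 6: x=4 → posterior Gamma(23, 28/3)
obs 7: x=2 → posterior Gamma(25, 31/3)

alpha=25, beta=31/3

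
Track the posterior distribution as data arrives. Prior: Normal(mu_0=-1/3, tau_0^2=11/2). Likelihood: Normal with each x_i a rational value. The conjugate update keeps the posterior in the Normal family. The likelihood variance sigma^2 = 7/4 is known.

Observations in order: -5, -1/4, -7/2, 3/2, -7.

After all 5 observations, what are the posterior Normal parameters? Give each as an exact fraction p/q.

obs 1: x=-5 → posterior Normal(-337/87, 77/58)
obs 2: x=-1/4 → posterior Normal(-707/306, 77/102)
obs 3: x=-7/2 → posterior Normal(-1169/438, 77/146)
obs 4: x=3/2 → posterior Normal(-971/570, 77/190)
obs 5: x=-7 → posterior Normal(-1895/702, 77/234)

mu_0=-1895/702, tau_0^2=77/234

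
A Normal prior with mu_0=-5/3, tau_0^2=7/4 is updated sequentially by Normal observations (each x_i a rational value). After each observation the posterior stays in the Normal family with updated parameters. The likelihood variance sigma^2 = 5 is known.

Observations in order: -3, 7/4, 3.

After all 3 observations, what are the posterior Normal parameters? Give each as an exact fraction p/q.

mu_0=-253/492, tau_0^2=35/41

obs 1: x=-3 → posterior Normal(-163/81, 35/27)
obs 2: x=7/4 → posterior Normal(-505/408, 35/34)
obs 3: x=3 → posterior Normal(-253/492, 35/41)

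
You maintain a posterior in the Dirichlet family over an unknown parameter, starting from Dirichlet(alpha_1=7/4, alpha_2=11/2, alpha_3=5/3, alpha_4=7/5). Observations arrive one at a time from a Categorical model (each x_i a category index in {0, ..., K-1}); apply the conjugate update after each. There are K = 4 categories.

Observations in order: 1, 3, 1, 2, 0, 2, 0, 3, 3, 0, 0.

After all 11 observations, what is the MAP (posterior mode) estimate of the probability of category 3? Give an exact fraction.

204/1039

obs 1: x=1 → posterior Dirichlet(7/4, 13/2, 5/3, 7/5)
obs 2: x=3 → posterior Dirichlet(7/4, 13/2, 5/3, 12/5)
obs 3: x=1 → posterior Dirichlet(7/4, 15/2, 5/3, 12/5)
obs 4: x=2 → posterior Dirichlet(7/4, 15/2, 8/3, 12/5)
obs 5: x=0 → posterior Dirichlet(11/4, 15/2, 8/3, 12/5)
obs 6: x=2 → posterior Dirichlet(11/4, 15/2, 11/3, 12/5)
obs 7: x=0 → posterior Dirichlet(15/4, 15/2, 11/3, 12/5)
obs 8: x=3 → posterior Dirichlet(15/4, 15/2, 11/3, 17/5)
obs 9: x=3 → posterior Dirichlet(15/4, 15/2, 11/3, 22/5)
obs 10: x=0 → posterior Dirichlet(19/4, 15/2, 11/3, 22/5)
obs 11: x=0 → posterior Dirichlet(23/4, 15/2, 11/3, 22/5)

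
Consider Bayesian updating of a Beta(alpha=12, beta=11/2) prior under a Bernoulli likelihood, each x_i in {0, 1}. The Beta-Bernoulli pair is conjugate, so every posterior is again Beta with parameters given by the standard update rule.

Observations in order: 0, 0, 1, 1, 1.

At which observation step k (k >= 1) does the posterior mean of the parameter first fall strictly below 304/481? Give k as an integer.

k = 2

obs 1: x=0 → posterior Beta(12, 13/2)
obs 2: x=0 → posterior Beta(12, 15/2)
obs 3: x=1 → posterior Beta(13, 15/2)
obs 4: x=1 → posterior Beta(14, 15/2)
obs 5: x=1 → posterior Beta(15, 15/2)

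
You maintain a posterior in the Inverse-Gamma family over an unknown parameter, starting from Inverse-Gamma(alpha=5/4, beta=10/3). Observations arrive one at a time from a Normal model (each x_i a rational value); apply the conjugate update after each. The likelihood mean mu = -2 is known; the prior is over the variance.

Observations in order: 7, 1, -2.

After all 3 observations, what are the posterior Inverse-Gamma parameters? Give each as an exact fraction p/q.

obs 1: x=7 → posterior Inverse-Gamma(7/4, 263/6)
obs 2: x=1 → posterior Inverse-Gamma(9/4, 145/3)
obs 3: x=-2 → posterior Inverse-Gamma(11/4, 145/3)

alpha=11/4, beta=145/3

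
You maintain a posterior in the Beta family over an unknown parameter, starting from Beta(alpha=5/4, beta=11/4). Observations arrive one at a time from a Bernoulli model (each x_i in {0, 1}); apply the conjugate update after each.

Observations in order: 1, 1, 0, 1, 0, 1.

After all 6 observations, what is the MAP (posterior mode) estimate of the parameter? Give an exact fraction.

17/32

obs 1: x=1 → posterior Beta(9/4, 11/4)
obs 2: x=1 → posterior Beta(13/4, 11/4)
obs 3: x=0 → posterior Beta(13/4, 15/4)
obs 4: x=1 → posterior Beta(17/4, 15/4)
obs 5: x=0 → posterior Beta(17/4, 19/4)
obs 6: x=1 → posterior Beta(21/4, 19/4)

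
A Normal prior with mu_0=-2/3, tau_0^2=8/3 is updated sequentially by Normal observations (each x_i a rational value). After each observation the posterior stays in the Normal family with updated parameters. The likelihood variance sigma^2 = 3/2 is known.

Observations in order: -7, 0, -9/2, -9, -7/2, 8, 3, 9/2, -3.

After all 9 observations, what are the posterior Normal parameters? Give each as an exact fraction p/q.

mu_0=-190/153, tau_0^2=8/51

obs 1: x=-7 → posterior Normal(-118/25, 24/25)
obs 2: x=0 → posterior Normal(-118/41, 24/41)
obs 3: x=-9/2 → posterior Normal(-10/3, 8/19)
obs 4: x=-9 → posterior Normal(-334/73, 24/73)
obs 5: x=-7/2 → posterior Normal(-390/89, 24/89)
obs 6: x=8 → posterior Normal(-262/105, 8/35)
obs 7: x=3 → posterior Normal(-214/121, 24/121)
obs 8: x=9/2 → posterior Normal(-142/137, 24/137)
obs 9: x=-3 → posterior Normal(-190/153, 8/51)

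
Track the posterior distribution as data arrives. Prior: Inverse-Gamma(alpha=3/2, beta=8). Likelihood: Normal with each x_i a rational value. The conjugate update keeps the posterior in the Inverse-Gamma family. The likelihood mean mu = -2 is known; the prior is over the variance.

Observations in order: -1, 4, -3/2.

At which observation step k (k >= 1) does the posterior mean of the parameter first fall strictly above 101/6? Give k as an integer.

obs 1: x=-1 → posterior Inverse-Gamma(2, 17/2)
obs 2: x=4 → posterior Inverse-Gamma(5/2, 53/2)
obs 3: x=-3/2 → posterior Inverse-Gamma(3, 213/8)

k = 2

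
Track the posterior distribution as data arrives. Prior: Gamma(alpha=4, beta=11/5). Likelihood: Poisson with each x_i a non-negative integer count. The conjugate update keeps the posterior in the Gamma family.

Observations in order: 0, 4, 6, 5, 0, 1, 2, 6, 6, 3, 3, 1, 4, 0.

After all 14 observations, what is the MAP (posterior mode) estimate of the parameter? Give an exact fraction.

obs 1: x=0 → posterior Gamma(4, 16/5)
obs 2: x=4 → posterior Gamma(8, 21/5)
obs 3: x=6 → posterior Gamma(14, 26/5)
obs 4: x=5 → posterior Gamma(19, 31/5)
obs 5: x=0 → posterior Gamma(19, 36/5)
obs 6: x=1 → posterior Gamma(20, 41/5)
obs 7: x=2 → posterior Gamma(22, 46/5)
obs 8: x=6 → posterior Gamma(28, 51/5)
obs 9: x=6 → posterior Gamma(34, 56/5)
obs 10: x=3 → posterior Gamma(37, 61/5)
obs 11: x=3 → posterior Gamma(40, 66/5)
obs 12: x=1 → posterior Gamma(41, 71/5)
obs 13: x=4 → posterior Gamma(45, 76/5)
obs 14: x=0 → posterior Gamma(45, 81/5)

220/81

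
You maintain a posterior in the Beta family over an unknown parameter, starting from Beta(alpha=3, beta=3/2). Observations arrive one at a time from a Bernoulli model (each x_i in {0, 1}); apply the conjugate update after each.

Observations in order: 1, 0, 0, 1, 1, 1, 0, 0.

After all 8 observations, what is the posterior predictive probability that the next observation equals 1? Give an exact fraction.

14/25

obs 1: x=1 → posterior Beta(4, 3/2)
obs 2: x=0 → posterior Beta(4, 5/2)
obs 3: x=0 → posterior Beta(4, 7/2)
obs 4: x=1 → posterior Beta(5, 7/2)
obs 5: x=1 → posterior Beta(6, 7/2)
obs 6: x=1 → posterior Beta(7, 7/2)
obs 7: x=0 → posterior Beta(7, 9/2)
obs 8: x=0 → posterior Beta(7, 11/2)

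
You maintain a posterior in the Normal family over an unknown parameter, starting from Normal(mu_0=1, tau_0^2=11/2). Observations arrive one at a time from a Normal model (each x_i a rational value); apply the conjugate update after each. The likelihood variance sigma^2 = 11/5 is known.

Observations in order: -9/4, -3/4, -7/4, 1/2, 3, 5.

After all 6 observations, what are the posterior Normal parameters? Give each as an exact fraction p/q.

obs 1: x=-9/4 → posterior Normal(-37/28, 11/7)
obs 2: x=-3/4 → posterior Normal(-13/12, 11/12)
obs 3: x=-7/4 → posterior Normal(-87/68, 11/17)
obs 4: x=1/2 → posterior Normal(-7/8, 1/2)
obs 5: x=3 → posterior Normal(-17/108, 11/27)
obs 6: x=5 → posterior Normal(83/128, 11/32)

mu_0=83/128, tau_0^2=11/32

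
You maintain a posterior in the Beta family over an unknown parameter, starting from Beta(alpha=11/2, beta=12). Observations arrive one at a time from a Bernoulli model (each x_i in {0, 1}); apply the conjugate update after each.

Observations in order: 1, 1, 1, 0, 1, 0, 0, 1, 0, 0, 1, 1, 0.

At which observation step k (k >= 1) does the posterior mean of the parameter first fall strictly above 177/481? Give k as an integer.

k = 2

obs 1: x=1 → posterior Beta(13/2, 12)
obs 2: x=1 → posterior Beta(15/2, 12)
obs 3: x=1 → posterior Beta(17/2, 12)
obs 4: x=0 → posterior Beta(17/2, 13)
obs 5: x=1 → posterior Beta(19/2, 13)
obs 6: x=0 → posterior Beta(19/2, 14)
obs 7: x=0 → posterior Beta(19/2, 15)
obs 8: x=1 → posterior Beta(21/2, 15)
obs 9: x=0 → posterior Beta(21/2, 16)
obs 10: x=0 → posterior Beta(21/2, 17)
obs 11: x=1 → posterior Beta(23/2, 17)
obs 12: x=1 → posterior Beta(25/2, 17)
obs 13: x=0 → posterior Beta(25/2, 18)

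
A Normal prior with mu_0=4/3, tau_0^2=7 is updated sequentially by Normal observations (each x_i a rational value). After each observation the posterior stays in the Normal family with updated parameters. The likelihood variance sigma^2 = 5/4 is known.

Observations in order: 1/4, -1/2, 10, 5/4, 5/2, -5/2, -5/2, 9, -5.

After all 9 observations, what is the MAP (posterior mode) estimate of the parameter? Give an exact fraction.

1070/771

obs 1: x=1/4 → posterior Normal(41/99, 35/33)
obs 2: x=-1/2 → posterior Normal(-1/183, 35/61)
obs 3: x=10 → posterior Normal(839/267, 35/89)
obs 4: x=5/4 → posterior Normal(944/351, 35/117)
obs 5: x=5/2 → posterior Normal(1154/435, 7/29)
obs 6: x=-5/2 → posterior Normal(944/519, 35/173)
obs 7: x=-5/2 → posterior Normal(734/603, 35/201)
obs 8: x=9 → posterior Normal(1490/687, 35/229)
obs 9: x=-5 → posterior Normal(1070/771, 35/257)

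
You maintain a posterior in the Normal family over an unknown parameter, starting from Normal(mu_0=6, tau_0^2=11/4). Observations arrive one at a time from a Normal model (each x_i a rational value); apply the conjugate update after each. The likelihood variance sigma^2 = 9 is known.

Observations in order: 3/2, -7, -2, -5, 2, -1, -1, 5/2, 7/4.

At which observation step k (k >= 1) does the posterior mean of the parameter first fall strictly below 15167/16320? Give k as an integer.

obs 1: x=3/2 → posterior Normal(465/94, 99/47)
obs 2: x=-7 → posterior Normal(311/116, 99/58)
obs 3: x=-2 → posterior Normal(89/46, 33/23)
obs 4: x=-5 → posterior Normal(157/160, 99/80)
obs 5: x=2 → posterior Normal(201/182, 99/91)
obs 6: x=-1 → posterior Normal(179/204, 33/34)
obs 7: x=-1 → posterior Normal(157/226, 99/113)
obs 8: x=5/2 → posterior Normal(53/62, 99/124)
obs 9: x=7/4 → posterior Normal(167/180, 11/15)

k = 6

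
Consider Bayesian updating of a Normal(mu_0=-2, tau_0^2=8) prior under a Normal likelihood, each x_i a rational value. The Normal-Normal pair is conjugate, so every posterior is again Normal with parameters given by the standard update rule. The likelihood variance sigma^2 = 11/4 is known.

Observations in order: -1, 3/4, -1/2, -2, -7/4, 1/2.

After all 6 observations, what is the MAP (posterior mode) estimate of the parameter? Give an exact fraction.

-150/203

obs 1: x=-1 → posterior Normal(-54/43, 88/43)
obs 2: x=3/4 → posterior Normal(-2/5, 88/75)
obs 3: x=-1/2 → posterior Normal(-46/107, 88/107)
obs 4: x=-2 → posterior Normal(-110/139, 88/139)
obs 5: x=-7/4 → posterior Normal(-166/171, 88/171)
obs 6: x=1/2 → posterior Normal(-150/203, 88/203)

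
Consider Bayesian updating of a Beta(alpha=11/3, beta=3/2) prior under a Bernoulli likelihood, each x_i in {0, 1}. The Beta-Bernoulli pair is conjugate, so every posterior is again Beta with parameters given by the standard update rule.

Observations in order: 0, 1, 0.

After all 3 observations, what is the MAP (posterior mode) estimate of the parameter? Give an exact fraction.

22/37

obs 1: x=0 → posterior Beta(11/3, 5/2)
obs 2: x=1 → posterior Beta(14/3, 5/2)
obs 3: x=0 → posterior Beta(14/3, 7/2)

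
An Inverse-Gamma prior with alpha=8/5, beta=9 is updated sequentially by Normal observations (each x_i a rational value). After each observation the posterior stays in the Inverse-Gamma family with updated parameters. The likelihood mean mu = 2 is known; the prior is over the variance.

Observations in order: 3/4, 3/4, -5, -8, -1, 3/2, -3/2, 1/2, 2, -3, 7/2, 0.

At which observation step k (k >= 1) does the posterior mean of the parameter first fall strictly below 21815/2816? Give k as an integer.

k = 2

obs 1: x=3/4 → posterior Inverse-Gamma(21/10, 313/32)
obs 2: x=3/4 → posterior Inverse-Gamma(13/5, 169/16)
obs 3: x=-5 → posterior Inverse-Gamma(31/10, 561/16)
obs 4: x=-8 → posterior Inverse-Gamma(18/5, 1361/16)
obs 5: x=-1 → posterior Inverse-Gamma(41/10, 1433/16)
obs 6: x=3/2 → posterior Inverse-Gamma(23/5, 1435/16)
obs 7: x=-3/2 → posterior Inverse-Gamma(51/10, 1533/16)
obs 8: x=1/2 → posterior Inverse-Gamma(28/5, 1551/16)
obs 9: x=2 → posterior Inverse-Gamma(61/10, 1551/16)
obs 10: x=-3 → posterior Inverse-Gamma(33/5, 1751/16)
obs 11: x=7/2 → posterior Inverse-Gamma(71/10, 1769/16)
obs 12: x=0 → posterior Inverse-Gamma(38/5, 1801/16)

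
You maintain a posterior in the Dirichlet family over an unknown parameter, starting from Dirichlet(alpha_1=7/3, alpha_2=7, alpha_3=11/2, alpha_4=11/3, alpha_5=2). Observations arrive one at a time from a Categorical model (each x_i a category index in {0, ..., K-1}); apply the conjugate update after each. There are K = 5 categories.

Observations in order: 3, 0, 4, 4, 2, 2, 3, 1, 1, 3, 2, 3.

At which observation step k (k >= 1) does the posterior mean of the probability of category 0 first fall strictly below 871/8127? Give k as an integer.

obs 1: x=3 → posterior Dirichlet(7/3, 7, 11/2, 14/3, 2)
obs 2: x=0 → posterior Dirichlet(10/3, 7, 11/2, 14/3, 2)
obs 3: x=4 → posterior Dirichlet(10/3, 7, 11/2, 14/3, 3)
obs 4: x=4 → posterior Dirichlet(10/3, 7, 11/2, 14/3, 4)
obs 5: x=2 → posterior Dirichlet(10/3, 7, 13/2, 14/3, 4)
obs 6: x=2 → posterior Dirichlet(10/3, 7, 15/2, 14/3, 4)
obs 7: x=3 → posterior Dirichlet(10/3, 7, 15/2, 17/3, 4)
obs 8: x=1 → posterior Dirichlet(10/3, 8, 15/2, 17/3, 4)
obs 9: x=1 → posterior Dirichlet(10/3, 9, 15/2, 17/3, 4)
obs 10: x=3 → posterior Dirichlet(10/3, 9, 15/2, 20/3, 4)
obs 11: x=2 → posterior Dirichlet(10/3, 9, 17/2, 20/3, 4)
obs 12: x=3 → posterior Dirichlet(10/3, 9, 17/2, 23/3, 4)

k = 11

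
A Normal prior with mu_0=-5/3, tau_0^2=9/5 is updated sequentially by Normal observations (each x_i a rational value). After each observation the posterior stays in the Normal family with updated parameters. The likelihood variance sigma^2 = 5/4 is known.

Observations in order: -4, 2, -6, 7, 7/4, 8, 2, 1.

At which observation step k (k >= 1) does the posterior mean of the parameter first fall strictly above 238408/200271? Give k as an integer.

obs 1: x=-4 → posterior Normal(-557/183, 45/61)
obs 2: x=2 → posterior Normal(-341/291, 45/97)
obs 3: x=-6 → posterior Normal(-989/399, 45/133)
obs 4: x=7 → posterior Normal(-233/507, 45/169)
obs 5: x=7/4 → posterior Normal(-44/615, 9/41)
obs 6: x=8 → posterior Normal(820/723, 45/241)
obs 7: x=2 → posterior Normal(1036/831, 45/277)
obs 8: x=1 → posterior Normal(1144/939, 45/313)

k = 7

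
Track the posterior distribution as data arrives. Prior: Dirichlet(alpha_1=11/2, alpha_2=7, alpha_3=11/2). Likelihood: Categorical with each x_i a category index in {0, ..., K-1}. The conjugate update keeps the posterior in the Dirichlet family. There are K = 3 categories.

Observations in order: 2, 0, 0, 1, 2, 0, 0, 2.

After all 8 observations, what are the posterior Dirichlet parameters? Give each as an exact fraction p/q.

obs 1: x=2 → posterior Dirichlet(11/2, 7, 13/2)
obs 2: x=0 → posterior Dirichlet(13/2, 7, 13/2)
obs 3: x=0 → posterior Dirichlet(15/2, 7, 13/2)
obs 4: x=1 → posterior Dirichlet(15/2, 8, 13/2)
obs 5: x=2 → posterior Dirichlet(15/2, 8, 15/2)
obs 6: x=0 → posterior Dirichlet(17/2, 8, 15/2)
obs 7: x=0 → posterior Dirichlet(19/2, 8, 15/2)
obs 8: x=2 → posterior Dirichlet(19/2, 8, 17/2)

alpha_1=19/2, alpha_2=8, alpha_3=17/2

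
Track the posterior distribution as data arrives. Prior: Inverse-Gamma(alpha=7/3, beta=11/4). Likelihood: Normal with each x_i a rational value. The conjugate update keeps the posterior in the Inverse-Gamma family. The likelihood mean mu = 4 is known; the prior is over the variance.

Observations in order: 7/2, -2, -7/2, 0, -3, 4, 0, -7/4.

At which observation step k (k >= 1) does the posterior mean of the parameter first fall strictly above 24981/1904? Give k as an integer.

obs 1: x=7/2 → posterior Inverse-Gamma(17/6, 23/8)
obs 2: x=-2 → posterior Inverse-Gamma(10/3, 167/8)
obs 3: x=-7/2 → posterior Inverse-Gamma(23/6, 49)
obs 4: x=0 → posterior Inverse-Gamma(13/3, 57)
obs 5: x=-3 → posterior Inverse-Gamma(29/6, 163/2)
obs 6: x=4 → posterior Inverse-Gamma(16/3, 163/2)
obs 7: x=0 → posterior Inverse-Gamma(35/6, 179/2)
obs 8: x=-7/4 → posterior Inverse-Gamma(19/3, 3393/32)

k = 3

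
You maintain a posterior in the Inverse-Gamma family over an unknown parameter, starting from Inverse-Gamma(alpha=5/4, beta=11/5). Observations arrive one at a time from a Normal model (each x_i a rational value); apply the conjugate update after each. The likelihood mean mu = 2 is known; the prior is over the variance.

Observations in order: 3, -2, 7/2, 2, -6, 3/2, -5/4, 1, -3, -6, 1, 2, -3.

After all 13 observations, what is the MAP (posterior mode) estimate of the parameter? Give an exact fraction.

2451/200

obs 1: x=3 → posterior Inverse-Gamma(7/4, 27/10)
obs 2: x=-2 → posterior Inverse-Gamma(9/4, 107/10)
obs 3: x=7/2 → posterior Inverse-Gamma(11/4, 473/40)
obs 4: x=2 → posterior Inverse-Gamma(13/4, 473/40)
obs 5: x=-6 → posterior Inverse-Gamma(15/4, 1753/40)
obs 6: x=3/2 → posterior Inverse-Gamma(17/4, 879/20)
obs 7: x=-5/4 → posterior Inverse-Gamma(19/4, 7877/160)
obs 8: x=1 → posterior Inverse-Gamma(21/4, 7957/160)
obs 9: x=-3 → posterior Inverse-Gamma(23/4, 9957/160)
obs 10: x=-6 → posterior Inverse-Gamma(25/4, 15077/160)
obs 11: x=1 → posterior Inverse-Gamma(27/4, 15157/160)
obs 12: x=2 → posterior Inverse-Gamma(29/4, 15157/160)
obs 13: x=-3 → posterior Inverse-Gamma(31/4, 17157/160)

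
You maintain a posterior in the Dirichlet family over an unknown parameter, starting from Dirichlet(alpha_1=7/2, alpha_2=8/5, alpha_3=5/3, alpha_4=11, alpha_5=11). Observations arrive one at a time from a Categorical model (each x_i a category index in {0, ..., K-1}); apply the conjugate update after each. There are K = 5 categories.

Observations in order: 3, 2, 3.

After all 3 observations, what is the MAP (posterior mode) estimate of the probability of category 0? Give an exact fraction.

obs 1: x=3 → posterior Dirichlet(7/2, 8/5, 5/3, 12, 11)
obs 2: x=2 → posterior Dirichlet(7/2, 8/5, 8/3, 12, 11)
obs 3: x=3 → posterior Dirichlet(7/2, 8/5, 8/3, 13, 11)

75/803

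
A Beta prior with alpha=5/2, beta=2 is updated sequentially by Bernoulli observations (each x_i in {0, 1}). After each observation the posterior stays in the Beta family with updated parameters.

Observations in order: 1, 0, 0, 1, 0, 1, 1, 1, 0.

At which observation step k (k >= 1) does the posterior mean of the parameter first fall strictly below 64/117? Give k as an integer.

k = 2

obs 1: x=1 → posterior Beta(7/2, 2)
obs 2: x=0 → posterior Beta(7/2, 3)
obs 3: x=0 → posterior Beta(7/2, 4)
obs 4: x=1 → posterior Beta(9/2, 4)
obs 5: x=0 → posterior Beta(9/2, 5)
obs 6: x=1 → posterior Beta(11/2, 5)
obs 7: x=1 → posterior Beta(13/2, 5)
obs 8: x=1 → posterior Beta(15/2, 5)
obs 9: x=0 → posterior Beta(15/2, 6)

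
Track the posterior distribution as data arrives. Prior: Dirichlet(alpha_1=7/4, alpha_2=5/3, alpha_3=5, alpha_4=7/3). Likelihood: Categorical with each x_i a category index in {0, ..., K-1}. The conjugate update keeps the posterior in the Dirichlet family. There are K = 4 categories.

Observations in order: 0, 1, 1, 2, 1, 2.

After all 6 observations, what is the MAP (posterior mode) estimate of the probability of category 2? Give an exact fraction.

8/17

obs 1: x=0 → posterior Dirichlet(11/4, 5/3, 5, 7/3)
obs 2: x=1 → posterior Dirichlet(11/4, 8/3, 5, 7/3)
obs 3: x=1 → posterior Dirichlet(11/4, 11/3, 5, 7/3)
obs 4: x=2 → posterior Dirichlet(11/4, 11/3, 6, 7/3)
obs 5: x=1 → posterior Dirichlet(11/4, 14/3, 6, 7/3)
obs 6: x=2 → posterior Dirichlet(11/4, 14/3, 7, 7/3)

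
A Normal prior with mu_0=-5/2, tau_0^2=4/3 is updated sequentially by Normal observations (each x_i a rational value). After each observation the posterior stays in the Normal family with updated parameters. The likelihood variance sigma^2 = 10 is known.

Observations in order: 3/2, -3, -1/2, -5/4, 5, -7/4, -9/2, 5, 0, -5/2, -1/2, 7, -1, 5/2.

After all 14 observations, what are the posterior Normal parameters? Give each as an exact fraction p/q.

mu_0=-51/86, tau_0^2=20/43

obs 1: x=3/2 → posterior Normal(-69/34, 20/17)
obs 2: x=-3 → posterior Normal(-81/38, 20/19)
obs 3: x=-1/2 → posterior Normal(-83/42, 20/21)
obs 4: x=-5/4 → posterior Normal(-44/23, 20/23)
obs 5: x=5 → posterior Normal(-34/25, 4/5)
obs 6: x=-7/4 → posterior Normal(-25/18, 20/27)
obs 7: x=-9/2 → posterior Normal(-93/58, 20/29)
obs 8: x=5 → posterior Normal(-73/62, 20/31)
obs 9: x=0 → posterior Normal(-73/66, 20/33)
obs 10: x=-5/2 → posterior Normal(-83/70, 4/7)
obs 11: x=-1/2 → posterior Normal(-85/74, 20/37)
obs 12: x=7 → posterior Normal(-19/26, 20/39)
obs 13: x=-1 → posterior Normal(-61/82, 20/41)
obs 14: x=5/2 → posterior Normal(-51/86, 20/43)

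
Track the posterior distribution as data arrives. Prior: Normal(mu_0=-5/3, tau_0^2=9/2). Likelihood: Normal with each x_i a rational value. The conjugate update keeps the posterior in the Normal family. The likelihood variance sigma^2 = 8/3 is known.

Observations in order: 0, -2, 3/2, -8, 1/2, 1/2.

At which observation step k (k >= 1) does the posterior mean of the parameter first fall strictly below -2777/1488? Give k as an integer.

k = 4

obs 1: x=0 → posterior Normal(-80/129, 72/43)
obs 2: x=-2 → posterior Normal(-121/105, 36/35)
obs 3: x=3/2 → posterior Normal(-241/582, 72/97)
obs 4: x=-8 → posterior Normal(-1537/744, 18/31)
obs 5: x=1/2 → posterior Normal(-728/453, 72/151)
obs 6: x=1/2 → posterior Normal(-1375/1068, 36/89)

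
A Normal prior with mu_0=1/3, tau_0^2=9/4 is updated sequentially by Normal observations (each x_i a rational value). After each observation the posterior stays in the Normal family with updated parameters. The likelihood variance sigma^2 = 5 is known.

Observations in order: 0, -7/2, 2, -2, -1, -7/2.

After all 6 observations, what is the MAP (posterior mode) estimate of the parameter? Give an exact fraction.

-98/111

obs 1: x=0 → posterior Normal(20/87, 45/29)
obs 2: x=-7/2 → posterior Normal(-149/228, 45/38)
obs 3: x=2 → posterior Normal(-41/282, 45/47)
obs 4: x=-2 → posterior Normal(-149/336, 45/56)
obs 5: x=-1 → posterior Normal(-203/390, 9/13)
obs 6: x=-7/2 → posterior Normal(-98/111, 45/74)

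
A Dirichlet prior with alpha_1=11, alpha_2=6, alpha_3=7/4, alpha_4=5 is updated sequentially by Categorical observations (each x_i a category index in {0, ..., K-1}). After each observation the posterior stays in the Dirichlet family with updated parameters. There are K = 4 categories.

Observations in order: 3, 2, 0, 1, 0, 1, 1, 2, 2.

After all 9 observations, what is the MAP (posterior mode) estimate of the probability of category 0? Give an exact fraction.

48/115

obs 1: x=3 → posterior Dirichlet(11, 6, 7/4, 6)
obs 2: x=2 → posterior Dirichlet(11, 6, 11/4, 6)
obs 3: x=0 → posterior Dirichlet(12, 6, 11/4, 6)
obs 4: x=1 → posterior Dirichlet(12, 7, 11/4, 6)
obs 5: x=0 → posterior Dirichlet(13, 7, 11/4, 6)
obs 6: x=1 → posterior Dirichlet(13, 8, 11/4, 6)
obs 7: x=1 → posterior Dirichlet(13, 9, 11/4, 6)
obs 8: x=2 → posterior Dirichlet(13, 9, 15/4, 6)
obs 9: x=2 → posterior Dirichlet(13, 9, 19/4, 6)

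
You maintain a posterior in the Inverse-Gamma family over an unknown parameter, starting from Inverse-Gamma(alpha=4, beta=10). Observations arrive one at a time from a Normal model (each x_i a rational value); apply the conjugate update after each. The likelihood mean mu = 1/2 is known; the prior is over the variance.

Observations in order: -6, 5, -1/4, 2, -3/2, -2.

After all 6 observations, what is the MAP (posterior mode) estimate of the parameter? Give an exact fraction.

obs 1: x=-6 → posterior Inverse-Gamma(9/2, 249/8)
obs 2: x=5 → posterior Inverse-Gamma(5, 165/4)
obs 3: x=-1/4 → posterior Inverse-Gamma(11/2, 1329/32)
obs 4: x=2 → posterior Inverse-Gamma(6, 1365/32)
obs 5: x=-3/2 → posterior Inverse-Gamma(13/2, 1429/32)
obs 6: x=-2 → posterior Inverse-Gamma(7, 1529/32)

1529/256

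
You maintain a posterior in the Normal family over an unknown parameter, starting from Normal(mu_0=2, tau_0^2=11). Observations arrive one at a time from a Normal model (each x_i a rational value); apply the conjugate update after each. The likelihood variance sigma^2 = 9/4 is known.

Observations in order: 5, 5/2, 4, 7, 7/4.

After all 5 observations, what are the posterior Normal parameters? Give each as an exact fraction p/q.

obs 1: x=5 → posterior Normal(238/53, 99/53)
obs 2: x=5/2 → posterior Normal(348/97, 99/97)
obs 3: x=4 → posterior Normal(524/141, 33/47)
obs 4: x=7 → posterior Normal(832/185, 99/185)
obs 5: x=7/4 → posterior Normal(909/229, 99/229)

mu_0=909/229, tau_0^2=99/229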